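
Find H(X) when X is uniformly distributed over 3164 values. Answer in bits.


H = log2(n) = log2(3164) = 11.6275

11.6275 bits


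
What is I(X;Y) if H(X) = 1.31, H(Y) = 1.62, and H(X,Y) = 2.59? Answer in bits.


I(X;Y) = H(X) + H(Y) - H(X,Y) = 1.31 + 1.62 - 2.59 = 0.34

0.34 bits


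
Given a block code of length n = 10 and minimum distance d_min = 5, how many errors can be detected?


Detection capability = d_min - 1 = 5 - 1 = 4

4 errors


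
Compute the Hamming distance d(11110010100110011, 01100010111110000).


Count differing positions: ^ . . ^ . . . . . ^ ^ . . . . ^ ^ = 6 differences

6


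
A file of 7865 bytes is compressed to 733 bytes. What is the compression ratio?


Ratio = original / compressed = 7865 / 733 = 10.7299

10.7299


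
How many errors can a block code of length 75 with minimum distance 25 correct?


Correction capability = floor((d-1)/2) = floor((25-1)/2) = 12

12 errors


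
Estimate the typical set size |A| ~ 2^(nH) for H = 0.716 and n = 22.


log2|A_typical| = nH = 22 * 0.716 = 15.752, so |A_typical| ~ 2^15.752 = 5.519e+04

5.519e+04


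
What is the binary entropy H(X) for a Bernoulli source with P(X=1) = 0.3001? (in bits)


H = -p*log2(p) - (1-p)*log2(1-p). -0.3001*log2(0.3001) = 0.521119; -0.6999*log2(0.6999) = 0.360294. H = 0.521119 + 0.360294 = 0.8814

0.8814 bits


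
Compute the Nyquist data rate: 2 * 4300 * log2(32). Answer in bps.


Rate = 2 * B * log2(M) = 2 * 4300 * 5.0 = 43000.0

43000.0 bps


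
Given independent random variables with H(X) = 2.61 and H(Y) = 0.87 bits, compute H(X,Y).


For independent variables, H(X,Y) = H(X) + H(Y) = 2.61 + 0.87 = 3.48

3.48 bits


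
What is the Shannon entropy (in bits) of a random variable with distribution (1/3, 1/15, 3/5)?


H = -sum(p_i * log2(p_i)). Terms: -(1/3)*log2(1/3) = 0.528321; -(1/15)*log2(1/15) = 0.260459; -(3/5)*log2(3/5) = 0.442179. H = 0.528321 + 0.260459 + 0.442179 = 1.231

1.231 bits


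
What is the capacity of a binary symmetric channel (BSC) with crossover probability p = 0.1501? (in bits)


H(p) = -p*log2(p) - (1-p)*log2(1-p) = -0.1501*log2(0.1501) - 0.8499*log2(0.8499) = 0.410674 + 0.199416 = 0.6101. C = 1 - H(p) = 1 - 0.6101 = 0.3899

0.3899 bits


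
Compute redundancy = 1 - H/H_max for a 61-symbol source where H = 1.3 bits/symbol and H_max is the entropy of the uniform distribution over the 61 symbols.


H_max = log2(K) = log2(61) = 5.9307 bits/symbol. Redundancy = 1 - H/H_max = 1 - 1.3/5.9307 = 1 - 0.2192 = 0.7808

0.7808


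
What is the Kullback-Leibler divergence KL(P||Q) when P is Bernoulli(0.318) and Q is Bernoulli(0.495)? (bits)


KL = p*log2(p/q) + (1-p)*log2((1-p)/(1-q)) = 0.318*log2(0.318/0.495) + 0.682*log2(0.682/0.505) = 0.0926

0.0926 bits


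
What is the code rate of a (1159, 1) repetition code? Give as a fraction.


Rate = k/n = 1/1159

1/1159


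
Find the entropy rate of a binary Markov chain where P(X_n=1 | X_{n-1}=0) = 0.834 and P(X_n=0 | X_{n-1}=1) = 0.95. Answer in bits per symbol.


Stationary distribution: pi_0 = p10/(p01+p10) = 0.5325, pi_1 = 0.4675. Entropy rate H' = pi_0*H(p01) + pi_1*H(p10) = 0.5325*0.6485 + 0.4675*0.2864 = 0.4792

0.4792 bits/symbol


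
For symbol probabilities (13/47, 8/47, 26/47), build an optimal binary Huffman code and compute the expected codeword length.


Huffman construction (repeatedly merge the two least-probable nodes; each merge adds 1 bit to every symbol beneath it): 8/47 + 13/47 = 21/47; 21/47 + 26/47 = 1. Resulting codeword lengths (in the order the probabilities were given): (2, 2, 1). L_avg = sum(p_i * l_i) = 13/47*2 + 8/47*2 + 26/47*1 = 68/47 = 1.4468

1.4468 bits


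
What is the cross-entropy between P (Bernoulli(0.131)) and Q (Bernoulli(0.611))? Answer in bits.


H(P,Q) = -p*log2(q) - (1-p)*log2(1-q). -0.131*log2(0.611) = 0.093109; -0.869*log2(0.389) = 1.183715. H(P,Q) = 0.093109 + 1.183715 = 1.2768

1.2768 bits


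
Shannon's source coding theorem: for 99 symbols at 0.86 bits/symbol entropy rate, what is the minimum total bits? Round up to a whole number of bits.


Minimum bits >= n * H = 99 * 0.86 = 85.14, rounded up to a whole number of bits = 86

86 bits


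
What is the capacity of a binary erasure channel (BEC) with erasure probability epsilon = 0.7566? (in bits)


C = 1 - epsilon = 1 - 0.7566 = 0.2434

0.2434 bits


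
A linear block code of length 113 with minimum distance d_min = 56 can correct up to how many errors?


Correction capability = floor((d-1)/2) = floor((56-1)/2) = 27

27 errors


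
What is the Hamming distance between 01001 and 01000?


Count differing positions: . . . . ^ = 1 differences

1


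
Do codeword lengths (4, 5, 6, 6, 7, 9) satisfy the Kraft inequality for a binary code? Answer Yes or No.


Kraft sum = sum(2^(-l_i)) = 0.1348, need <= 1. Result: satisfied (a binary prefix-free code with these lengths exists)

Yes


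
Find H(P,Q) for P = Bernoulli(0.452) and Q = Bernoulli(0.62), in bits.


H(P,Q) = -p*log2(q) - (1-p)*log2(1-q). -0.452*log2(0.62) = 0.311726; -0.548*log2(0.38) = 0.764969. H(P,Q) = 0.311726 + 0.764969 = 1.0767

1.0767 bits


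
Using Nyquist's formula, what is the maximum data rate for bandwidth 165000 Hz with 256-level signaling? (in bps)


Rate = 2 * B * log2(M) = 2 * 165000 * 8.0 = 2640000.0

2640000.0 bps


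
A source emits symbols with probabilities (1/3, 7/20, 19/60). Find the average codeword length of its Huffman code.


Huffman construction (repeatedly merge the two least-probable nodes; each merge adds 1 bit to every symbol beneath it): 19/60 + 1/3 = 13/20; 7/20 + 13/20 = 1. Resulting codeword lengths (in the order the probabilities were given): (2, 1, 2). L_avg = sum(p_i * l_i) = 1/3*2 + 7/20*1 + 19/60*2 = 33/20 = 1.65

1.65 bits


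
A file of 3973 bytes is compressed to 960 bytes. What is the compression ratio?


Ratio = original / compressed = 3973 / 960 = 4.1385

4.1385


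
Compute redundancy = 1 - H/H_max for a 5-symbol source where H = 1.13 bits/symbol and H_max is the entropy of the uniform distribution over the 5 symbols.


H_max = log2(K) = log2(5) = 2.3219 bits/symbol. Redundancy = 1 - H/H_max = 1 - 1.13/2.3219 = 1 - 0.4867 = 0.5133

0.5133


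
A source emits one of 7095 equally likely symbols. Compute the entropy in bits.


H = log2(n) = log2(7095) = 12.7926

12.7926 bits


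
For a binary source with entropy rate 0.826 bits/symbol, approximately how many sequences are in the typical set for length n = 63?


log2|A_typical| = nH = 63 * 0.826 = 52.038, so |A_typical| ~ 2^52.038 = 4.624e+15

4.624e+15


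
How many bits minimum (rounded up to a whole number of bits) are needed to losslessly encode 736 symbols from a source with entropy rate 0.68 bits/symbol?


Minimum bits >= n * H = 736 * 0.68 = 500.48, rounded up to a whole number of bits = 501

501 bits


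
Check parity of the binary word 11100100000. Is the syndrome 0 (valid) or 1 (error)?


Syndrome = XOR of all bits = 1 XOR 1 XOR 1 XOR 0 XOR 0 XOR 1 XOR 0 XOR 0 XOR 0 XOR 0 XOR 0 = 0

0


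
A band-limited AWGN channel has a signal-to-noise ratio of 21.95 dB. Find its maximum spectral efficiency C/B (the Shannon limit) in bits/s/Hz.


SNR_linear = 10^(21.95/10) = 156.6751; C/B = log2(1 + SNR_linear) = log2(1 + 156.6751) = 7.3008

7.3008 bits/s/Hz


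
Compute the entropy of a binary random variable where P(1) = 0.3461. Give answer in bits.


H = -p*log2(p) - (1-p)*log2(1-p). -0.3461*log2(0.3461) = 0.529789; -0.6539*log2(0.6539) = 0.400748. H = 0.529789 + 0.400748 = 0.9305

0.9305 bits


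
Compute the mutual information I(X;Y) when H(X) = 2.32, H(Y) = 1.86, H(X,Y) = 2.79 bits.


I(X;Y) = H(X) + H(Y) - H(X,Y) = 2.32 + 1.86 - 2.79 = 1.39

1.39 bits


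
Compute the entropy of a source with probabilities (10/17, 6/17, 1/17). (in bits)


H = -sum(p_i * log2(p_i)). Terms: -(10/17)*log2(10/17) = 0.450315; -(6/17)*log2(6/17) = 0.530294; -(1/17)*log2(1/17) = 0.240439. H = 0.450315 + 0.530294 + 0.240439 = 1.221

1.221 bits


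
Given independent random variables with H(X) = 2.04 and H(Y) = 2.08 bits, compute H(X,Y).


For independent variables, H(X,Y) = H(X) + H(Y) = 2.04 + 2.08 = 4.12

4.12 bits


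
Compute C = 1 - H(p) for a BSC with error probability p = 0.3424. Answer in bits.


H(p) = -p*log2(p) - (1-p)*log2(1-p) = -0.3424*log2(0.3424) - 0.6576*log2(0.6576) = 0.529434 + 0.397662 = 0.9271. C = 1 - H(p) = 1 - 0.9271 = 0.0729

0.0729 bits


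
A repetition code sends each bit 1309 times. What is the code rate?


Rate = k/n = 1/1309

1/1309


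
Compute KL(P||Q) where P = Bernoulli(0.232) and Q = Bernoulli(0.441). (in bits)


KL = p*log2(p/q) + (1-p)*log2((1-p)/(1-q)) = 0.232*log2(0.232/0.441) + 0.768*log2(0.768/0.559) = 0.137

0.137 bits


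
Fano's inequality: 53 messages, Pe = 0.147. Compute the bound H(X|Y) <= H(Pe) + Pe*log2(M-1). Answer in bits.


H(Pe) = -Pe*log2(Pe) - (1-Pe)*log2(1-Pe) = -0.147*log2(0.147) - 0.853*log2(0.853) = 0.406618 + 0.195663 = 0.6023. Pe*log2(M-1) = 0.147*log2(52) = 0.837965. Bound = H(Pe) + Pe*log2(M-1) = 0.406618 + 0.195663 + 0.837965 = 1.4402

1.4402 bits


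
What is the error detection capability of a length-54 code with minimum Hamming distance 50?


Detection capability = d_min - 1 = 50 - 1 = 49

49 errors


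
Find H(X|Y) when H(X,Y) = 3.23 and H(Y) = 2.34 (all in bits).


H(X|Y) = H(X,Y) - H(Y) = 3.23 - 2.34 = 0.89

0.89 bits


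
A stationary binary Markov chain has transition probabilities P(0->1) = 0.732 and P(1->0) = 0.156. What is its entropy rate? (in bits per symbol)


Stationary distribution: pi_0 = p10/(p01+p10) = 0.1757, pi_1 = 0.8243. Entropy rate H' = pi_0*H(p01) + pi_1*H(p10) = 0.1757*0.8386 + 0.8243*0.6247 = 0.6622

0.6622 bits/symbol


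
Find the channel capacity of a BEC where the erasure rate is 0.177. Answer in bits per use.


C = 1 - epsilon = 1 - 0.177 = 0.823

0.823 bits


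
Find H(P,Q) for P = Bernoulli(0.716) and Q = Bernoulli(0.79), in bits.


H(P,Q) = -p*log2(q) - (1-p)*log2(1-q). -0.716*log2(0.79) = 0.243494; -0.284*log2(0.21) = 0.639437. H(P,Q) = 0.243494 + 0.639437 = 0.8829

0.8829 bits


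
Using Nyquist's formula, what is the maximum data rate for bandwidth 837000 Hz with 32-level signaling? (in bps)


Rate = 2 * B * log2(M) = 2 * 837000 * 5.0 = 8370000.0

8370000.0 bps


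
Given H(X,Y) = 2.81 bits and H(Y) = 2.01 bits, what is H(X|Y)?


H(X|Y) = H(X,Y) - H(Y) = 2.81 - 2.01 = 0.8

0.8 bits


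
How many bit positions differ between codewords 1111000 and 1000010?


Count differing positions: . ^ ^ ^ . ^ . = 4 differences

4


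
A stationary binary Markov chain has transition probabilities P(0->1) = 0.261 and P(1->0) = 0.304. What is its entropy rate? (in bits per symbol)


Stationary distribution: pi_0 = p10/(p01+p10) = 0.5381, pi_1 = 0.4619. Entropy rate H' = pi_0*H(p01) + pi_1*H(p10) = 0.5381*0.8283 + 0.4619*0.8861 = 0.855

0.855 bits/symbol


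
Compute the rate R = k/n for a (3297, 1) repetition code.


Rate = k/n = 1/3297

1/3297


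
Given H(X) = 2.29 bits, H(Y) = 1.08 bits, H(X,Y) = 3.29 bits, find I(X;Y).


I(X;Y) = H(X) + H(Y) - H(X,Y) = 2.29 + 1.08 - 3.29 = 0.08

0.08 bits


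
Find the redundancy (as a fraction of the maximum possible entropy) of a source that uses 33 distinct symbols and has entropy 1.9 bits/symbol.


H_max = log2(K) = log2(33) = 5.0444 bits/symbol. Redundancy = 1 - H/H_max = 1 - 1.9/5.0444 = 1 - 0.3767 = 0.6233

0.6233


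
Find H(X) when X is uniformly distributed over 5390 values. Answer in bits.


H = log2(n) = log2(5390) = 12.3961

12.3961 bits


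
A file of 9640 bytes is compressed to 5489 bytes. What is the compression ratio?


Ratio = original / compressed = 9640 / 5489 = 1.7562

1.7562


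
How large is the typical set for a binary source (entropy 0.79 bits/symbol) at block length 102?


log2|A_typical| = nH = 102 * 0.79 = 80.58, so |A_typical| ~ 2^80.58 = 1.807e+24

1.807e+24


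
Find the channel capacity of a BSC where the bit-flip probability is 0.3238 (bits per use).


H(p) = -p*log2(p) - (1-p)*log2(1-p) = -0.3238*log2(0.3238) - 0.6762*log2(0.6762) = 0.526766 + 0.381700 = 0.9085. C = 1 - H(p) = 1 - 0.9085 = 0.0915

0.0915 bits


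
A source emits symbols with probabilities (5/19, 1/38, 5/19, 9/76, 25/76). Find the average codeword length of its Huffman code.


Huffman construction (repeatedly merge the two least-probable nodes; each merge adds 1 bit to every symbol beneath it): 1/38 + 9/76 = 11/76; 11/76 + 5/19 = 31/76; 5/19 + 25/76 = 45/76; 31/76 + 45/76 = 1. Resulting codeword lengths (in the order the probabilities were given): (2, 3, 2, 3, 2). L_avg = sum(p_i * l_i) = 5/19*2 + 1/38*3 + 5/19*2 + 9/76*3 + 25/76*2 = 163/76 = 2.1447

2.1447 bits


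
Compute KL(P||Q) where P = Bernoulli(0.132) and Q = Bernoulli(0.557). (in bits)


KL = p*log2(p/q) + (1-p)*log2((1-p)/(1-q)) = 0.132*log2(0.132/0.557) + 0.868*log2(0.868/0.443) = 0.5681

0.5681 bits


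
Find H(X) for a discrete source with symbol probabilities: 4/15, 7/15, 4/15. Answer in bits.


H = -sum(p_i * log2(p_i)). Terms: -(4/15)*log2(4/15) = 0.508504; -(7/15)*log2(7/15) = 0.513117; -(4/15)*log2(4/15) = 0.508504. H = 0.508504 + 0.513117 + 0.508504 = 1.5301

1.5301 bits


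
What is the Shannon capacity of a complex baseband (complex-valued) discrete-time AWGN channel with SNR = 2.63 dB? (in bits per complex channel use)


SNR_linear = 10^(2.63/10) = 1.8323; C = log2(1 + SNR_linear) = log2(1 + 1.8323) = 1.502

1.502 bits/channel use


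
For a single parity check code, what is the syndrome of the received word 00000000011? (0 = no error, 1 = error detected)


Syndrome = XOR of all bits = 0 XOR 0 XOR 0 XOR 0 XOR 0 XOR 0 XOR 0 XOR 0 XOR 0 XOR 1 XOR 1 = 0

0


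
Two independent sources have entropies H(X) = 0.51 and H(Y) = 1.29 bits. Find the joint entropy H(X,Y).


For independent variables, H(X,Y) = H(X) + H(Y) = 0.51 + 1.29 = 1.8

1.8 bits


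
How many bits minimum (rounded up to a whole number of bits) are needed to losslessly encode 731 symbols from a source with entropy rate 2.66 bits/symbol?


Minimum bits >= n * H = 731 * 2.66 = 1944.46, rounded up to a whole number of bits = 1945

1945 bits


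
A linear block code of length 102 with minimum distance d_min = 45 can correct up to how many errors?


Correction capability = floor((d-1)/2) = floor((45-1)/2) = 22

22 errors


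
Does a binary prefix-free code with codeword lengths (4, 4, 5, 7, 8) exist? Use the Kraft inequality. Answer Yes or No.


Kraft sum = sum(2^(-l_i)) = 0.168, need <= 1. Result: satisfied (a binary prefix-free code with these lengths exists)

Yes


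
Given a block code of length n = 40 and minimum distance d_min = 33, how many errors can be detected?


Detection capability = d_min - 1 = 33 - 1 = 32

32 errors


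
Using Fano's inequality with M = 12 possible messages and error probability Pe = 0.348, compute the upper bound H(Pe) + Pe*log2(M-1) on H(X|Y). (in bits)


H(Pe) = -Pe*log2(Pe) - (1-Pe)*log2(1-Pe) = -0.348*log2(0.348) - 0.652*log2(0.652) = 0.529949 + 0.402321 = 0.9323. Pe*log2(M-1) = 0.348*log2(11) = 1.203882. Bound = H(Pe) + Pe*log2(M-1) = 0.529949 + 0.402321 + 1.203882 = 2.1362

2.1362 bits


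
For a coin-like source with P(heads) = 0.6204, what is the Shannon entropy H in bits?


H = -p*log2(p) - (1-p)*log2(1-p). -0.6204*log2(0.6204) = 0.427288; -0.3796*log2(0.3796) = 0.530471. H = 0.427288 + 0.530471 = 0.9578

0.9578 bits


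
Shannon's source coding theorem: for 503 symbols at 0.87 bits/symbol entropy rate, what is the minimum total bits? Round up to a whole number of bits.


Minimum bits >= n * H = 503 * 0.87 = 437.61, rounded up to a whole number of bits = 438

438 bits


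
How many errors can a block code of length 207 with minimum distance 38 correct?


Correction capability = floor((d-1)/2) = floor((38-1)/2) = 18

18 errors


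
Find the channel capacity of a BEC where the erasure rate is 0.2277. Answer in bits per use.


C = 1 - epsilon = 1 - 0.2277 = 0.7723

0.7723 bits


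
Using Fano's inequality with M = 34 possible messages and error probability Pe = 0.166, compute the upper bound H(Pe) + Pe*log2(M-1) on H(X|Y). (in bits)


H(Pe) = -Pe*log2(Pe) - (1-Pe)*log2(1-Pe) = -0.166*log2(0.166) - 0.834*log2(0.834) = 0.430064 + 0.218409 = 0.6485. Pe*log2(M-1) = 0.166*log2(33) = 0.837369. Bound = H(Pe) + Pe*log2(M-1) = 0.430064 + 0.218409 + 0.837369 = 1.4858

1.4858 bits


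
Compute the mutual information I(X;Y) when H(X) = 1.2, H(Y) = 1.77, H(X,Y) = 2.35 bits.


I(X;Y) = H(X) + H(Y) - H(X,Y) = 1.2 + 1.77 - 2.35 = 0.62

0.62 bits


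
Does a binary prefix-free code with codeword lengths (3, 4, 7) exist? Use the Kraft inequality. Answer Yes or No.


Kraft sum = sum(2^(-l_i)) = 0.1953, need <= 1. Result: satisfied (a binary prefix-free code with these lengths exists)

Yes


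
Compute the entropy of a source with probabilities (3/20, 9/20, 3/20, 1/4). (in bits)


H = -sum(p_i * log2(p_i)). Terms: -(3/20)*log2(3/20) = 0.410545; -(9/20)*log2(9/20) = 0.518401; -(3/20)*log2(3/20) = 0.410545; -(1/4)*log2(1/4) = 0.500000. H = 0.410545 + 0.518401 + 0.410545 + 0.500000 = 1.8395

1.8395 bits


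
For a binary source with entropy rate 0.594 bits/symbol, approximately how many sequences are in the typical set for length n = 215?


log2|A_typical| = nH = 215 * 0.594 = 127.71, so |A_typical| ~ 2^127.71 = 2.783e+38

2.783e+38


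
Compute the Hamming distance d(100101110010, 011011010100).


Count differing positions: ^ ^ ^ ^ ^ . ^ . . ^ ^ . = 8 differences

8


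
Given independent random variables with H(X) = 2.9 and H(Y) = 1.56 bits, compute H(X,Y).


For independent variables, H(X,Y) = H(X) + H(Y) = 2.9 + 1.56 = 4.46

4.46 bits


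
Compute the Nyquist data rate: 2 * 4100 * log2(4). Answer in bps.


Rate = 2 * B * log2(M) = 2 * 4100 * 2.0 = 16400.0

16400.0 bps


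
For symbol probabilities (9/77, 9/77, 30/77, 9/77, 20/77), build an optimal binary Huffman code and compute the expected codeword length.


Huffman construction (repeatedly merge the two least-probable nodes; each merge adds 1 bit to every symbol beneath it): 9/77 + 9/77 = 18/77; 9/77 + 18/77 = 27/77; 20/77 + 27/77 = 47/77; 30/77 + 47/77 = 1. Resulting codeword lengths (in the order the probabilities were given): (4, 4, 1, 3, 2). L_avg = sum(p_i * l_i) = 9/77*4 + 9/77*4 + 30/77*1 + 9/77*3 + 20/77*2 = 169/77 = 2.1948

2.1948 bits


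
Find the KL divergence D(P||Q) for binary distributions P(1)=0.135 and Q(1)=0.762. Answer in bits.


KL = p*log2(p/q) + (1-p)*log2((1-p)/(1-q)) = 0.135*log2(0.135/0.762) + 0.865*log2(0.865/0.238) = 1.2733

1.2733 bits


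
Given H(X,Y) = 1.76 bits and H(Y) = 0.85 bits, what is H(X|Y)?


H(X|Y) = H(X,Y) - H(Y) = 1.76 - 0.85 = 0.91

0.91 bits


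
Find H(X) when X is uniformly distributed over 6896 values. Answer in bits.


H = log2(n) = log2(6896) = 12.7515

12.7515 bits


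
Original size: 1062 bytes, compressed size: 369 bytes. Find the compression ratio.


Ratio = original / compressed = 1062 / 369 = 2.878

2.878


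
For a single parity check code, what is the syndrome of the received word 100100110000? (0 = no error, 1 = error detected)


Syndrome = XOR of all bits = 1 XOR 0 XOR 0 XOR 1 XOR 0 XOR 0 XOR 1 XOR 1 XOR 0 XOR 0 XOR 0 XOR 0 = 0

0


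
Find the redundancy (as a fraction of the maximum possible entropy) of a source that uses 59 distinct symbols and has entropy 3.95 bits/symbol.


H_max = log2(K) = log2(59) = 5.8826 bits/symbol. Redundancy = 1 - H/H_max = 1 - 3.95/5.8826 = 1 - 0.6715 = 0.3285

0.3285


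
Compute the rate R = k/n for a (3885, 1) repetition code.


Rate = k/n = 1/3885

1/3885


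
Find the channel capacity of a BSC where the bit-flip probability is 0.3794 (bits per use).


H(p) = -p*log2(p) - (1-p)*log2(1-p) = -0.3794*log2(0.3794) - 0.6206*log2(0.6206) = 0.530480 + 0.427137 = 0.9576. C = 1 - H(p) = 1 - 0.9576 = 0.0424

0.0424 bits


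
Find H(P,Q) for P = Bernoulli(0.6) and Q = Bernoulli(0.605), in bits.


H(P,Q) = -p*log2(q) - (1-p)*log2(1-q). -0.6*log2(0.605) = 0.434996; -0.4*log2(0.395) = 0.536030. H(P,Q) = 0.434996 + 0.536030 = 0.971

0.971 bits


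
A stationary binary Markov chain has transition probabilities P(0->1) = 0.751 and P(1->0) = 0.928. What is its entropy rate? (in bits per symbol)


Stationary distribution: pi_0 = p10/(p01+p10) = 0.5527, pi_1 = 0.4473. Entropy rate H' = pi_0*H(p01) + pi_1*H(p10) = 0.5527*0.8097 + 0.4473*0.3733 = 0.6145

0.6145 bits/symbol


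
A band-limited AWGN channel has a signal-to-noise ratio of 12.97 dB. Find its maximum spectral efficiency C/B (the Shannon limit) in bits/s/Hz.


SNR_linear = 10^(12.97/10) = 19.8153; C/B = log2(1 + SNR_linear) = log2(1 + 19.8153) = 4.3796

4.3796 bits/s/Hz


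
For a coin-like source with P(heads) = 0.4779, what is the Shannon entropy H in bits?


H = -p*log2(p) - (1-p)*log2(1-p). -0.4779*log2(0.4779) = 0.509068; -0.5221*log2(0.5221) = 0.489522. H = 0.509068 + 0.489522 = 0.9986

0.9986 bits


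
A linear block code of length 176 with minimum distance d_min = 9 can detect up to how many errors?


Detection capability = d_min - 1 = 9 - 1 = 8

8 errors


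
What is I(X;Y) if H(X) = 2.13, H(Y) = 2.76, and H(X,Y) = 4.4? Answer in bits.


I(X;Y) = H(X) + H(Y) - H(X,Y) = 2.13 + 2.76 - 4.4 = 0.49

0.49 bits


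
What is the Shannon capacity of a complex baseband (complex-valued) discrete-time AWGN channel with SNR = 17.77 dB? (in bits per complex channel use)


SNR_linear = 10^(17.77/10) = 59.8412; C = log2(1 + SNR_linear) = log2(1 + 59.8412) = 5.927

5.927 bits/channel use


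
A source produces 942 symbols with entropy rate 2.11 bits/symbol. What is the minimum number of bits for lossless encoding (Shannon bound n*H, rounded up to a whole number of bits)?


Minimum bits >= n * H = 942 * 2.11 = 1987.62, rounded up to a whole number of bits = 1988

1988 bits


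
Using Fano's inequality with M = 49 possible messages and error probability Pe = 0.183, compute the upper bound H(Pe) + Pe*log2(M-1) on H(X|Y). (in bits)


H(Pe) = -Pe*log2(Pe) - (1-Pe)*log2(1-Pe) = -0.183*log2(0.183) - 0.817*log2(0.817) = 0.448365 + 0.238231 = 0.6866. Pe*log2(M-1) = 0.183*log2(48) = 1.022048. Bound = H(Pe) + Pe*log2(M-1) = 0.448365 + 0.238231 + 1.022048 = 1.7086

1.7086 bits


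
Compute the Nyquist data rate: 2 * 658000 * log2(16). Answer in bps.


Rate = 2 * B * log2(M) = 2 * 658000 * 4.0 = 5264000.0

5264000.0 bps


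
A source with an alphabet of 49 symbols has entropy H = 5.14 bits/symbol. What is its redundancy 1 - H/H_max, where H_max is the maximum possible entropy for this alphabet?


H_max = log2(K) = log2(49) = 5.6147 bits/symbol. Redundancy = 1 - H/H_max = 1 - 5.14/5.6147 = 1 - 0.9155 = 0.0845

0.0845


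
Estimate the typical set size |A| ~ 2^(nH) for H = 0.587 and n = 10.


log2|A_typical| = nH = 10 * 0.587 = 5.87, so |A_typical| ~ 2^5.87 = 5.849e+01

5.849e+01


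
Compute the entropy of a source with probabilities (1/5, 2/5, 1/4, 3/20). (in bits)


H = -sum(p_i * log2(p_i)). Terms: -(1/5)*log2(1/5) = 0.464386; -(2/5)*log2(2/5) = 0.528771; -(1/4)*log2(1/4) = 0.500000; -(3/20)*log2(3/20) = 0.410545. H = 0.464386 + 0.528771 + 0.500000 + 0.410545 = 1.9037

1.9037 bits


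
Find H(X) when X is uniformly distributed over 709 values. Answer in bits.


H = log2(n) = log2(709) = 9.4696

9.4696 bits


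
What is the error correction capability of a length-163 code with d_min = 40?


Correction capability = floor((d-1)/2) = floor((40-1)/2) = 19

19 errors


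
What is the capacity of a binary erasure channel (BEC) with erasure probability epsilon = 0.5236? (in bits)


C = 1 - epsilon = 1 - 0.5236 = 0.4764

0.4764 bits


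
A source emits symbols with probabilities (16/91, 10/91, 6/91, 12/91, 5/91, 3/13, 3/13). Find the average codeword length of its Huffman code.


Huffman construction (repeatedly merge the two least-probable nodes; each merge adds 1 bit to every symbol beneath it): 5/91 + 6/91 = 11/91; 10/91 + 11/91 = 3/13; 12/91 + 16/91 = 4/13; 3/13 + 3/13 = 6/13; 3/13 + 4/13 = 7/13; 6/13 + 7/13 = 1. Resulting codeword lengths (in the order the probabilities were given): (3, 3, 4, 3, 4, 2, 2). L_avg = sum(p_i * l_i) = 16/91*3 + 10/91*3 + 6/91*4 + 12/91*3 + 5/91*4 + 3/13*2 + 3/13*2 = 242/91 = 2.6593

2.6593 bits


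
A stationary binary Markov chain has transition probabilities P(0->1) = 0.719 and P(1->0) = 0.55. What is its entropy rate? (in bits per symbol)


Stationary distribution: pi_0 = p10/(p01+p10) = 0.4334, pi_1 = 0.5666. Entropy rate H' = pi_0*H(p01) + pi_1*H(p10) = 0.4334*0.8568 + 0.5666*0.9928 = 0.9338

0.9338 bits/symbol


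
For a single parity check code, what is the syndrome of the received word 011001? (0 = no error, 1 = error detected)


Syndrome = XOR of all bits = 0 XOR 1 XOR 1 XOR 0 XOR 0 XOR 1 = 1

1


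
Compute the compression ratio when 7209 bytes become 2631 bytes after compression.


Ratio = original / compressed = 7209 / 2631 = 2.74

2.74


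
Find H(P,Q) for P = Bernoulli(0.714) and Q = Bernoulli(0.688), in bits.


H(P,Q) = -p*log2(q) - (1-p)*log2(1-q). -0.714*log2(0.688) = 0.385217; -0.286*log2(0.312) = 0.480589. H(P,Q) = 0.385217 + 0.480589 = 0.8658

0.8658 bits


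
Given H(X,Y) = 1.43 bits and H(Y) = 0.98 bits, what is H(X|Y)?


H(X|Y) = H(X,Y) - H(Y) = 1.43 - 0.98 = 0.45

0.45 bits


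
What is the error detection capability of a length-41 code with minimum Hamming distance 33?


Detection capability = d_min - 1 = 33 - 1 = 32

32 errors


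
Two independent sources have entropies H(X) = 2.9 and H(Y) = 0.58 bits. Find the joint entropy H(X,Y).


For independent variables, H(X,Y) = H(X) + H(Y) = 2.9 + 0.58 = 3.48

3.48 bits


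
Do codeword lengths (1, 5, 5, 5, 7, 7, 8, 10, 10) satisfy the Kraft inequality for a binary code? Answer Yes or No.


Kraft sum = sum(2^(-l_i)) = 0.6152, need <= 1. Result: satisfied (a binary prefix-free code with these lengths exists)

Yes


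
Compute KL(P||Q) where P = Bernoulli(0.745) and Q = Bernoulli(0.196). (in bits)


KL = p*log2(p/q) + (1-p)*log2((1-p)/(1-q)) = 0.745*log2(0.745/0.196) + 0.255*log2(0.255/0.804) = 1.0127

1.0127 bits


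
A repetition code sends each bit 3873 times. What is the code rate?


Rate = k/n = 1/3873

1/3873


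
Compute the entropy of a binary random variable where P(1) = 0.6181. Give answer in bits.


H = -p*log2(p) - (1-p)*log2(1-p). -0.6181*log2(0.6181) = 0.429016; -0.3819*log2(0.3819) = 0.530357. H = 0.429016 + 0.530357 = 0.9594

0.9594 bits


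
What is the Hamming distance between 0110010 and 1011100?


Count differing positions: ^ ^ . ^ ^ ^ . = 5 differences

5


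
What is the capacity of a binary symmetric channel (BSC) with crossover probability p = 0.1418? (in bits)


H(p) = -p*log2(p) - (1-p)*log2(1-p) = -0.1418*log2(0.1418) - 0.8582*log2(0.8582) = 0.399602 + 0.189331 = 0.5889. C = 1 - H(p) = 1 - 0.5889 = 0.4111

0.4111 bits


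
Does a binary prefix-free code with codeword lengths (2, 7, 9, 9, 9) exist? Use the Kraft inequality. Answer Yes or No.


Kraft sum = sum(2^(-l_i)) = 0.2637, need <= 1. Result: satisfied (a binary prefix-free code with these lengths exists)

Yes


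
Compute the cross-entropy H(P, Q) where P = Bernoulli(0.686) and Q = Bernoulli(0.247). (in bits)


H(P,Q) = -p*log2(q) - (1-p)*log2(1-q). -0.686*log2(0.247) = 1.383948; -0.314*log2(0.753) = 0.128513. H(P,Q) = 1.383948 + 0.128513 = 1.5125

1.5125 bits


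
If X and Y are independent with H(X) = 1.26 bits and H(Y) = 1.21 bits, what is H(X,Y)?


For independent variables, H(X,Y) = H(X) + H(Y) = 1.26 + 1.21 = 2.47

2.47 bits


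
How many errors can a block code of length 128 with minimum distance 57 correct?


Correction capability = floor((d-1)/2) = floor((57-1)/2) = 28

28 errors


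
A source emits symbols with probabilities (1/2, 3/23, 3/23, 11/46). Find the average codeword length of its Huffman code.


Huffman construction (repeatedly merge the two least-probable nodes; each merge adds 1 bit to every symbol beneath it): 3/23 + 3/23 = 6/23; 11/46 + 6/23 = 1/2; 1/2 + 1/2 = 1. Resulting codeword lengths (in the order the probabilities were given): (1, 3, 3, 2). L_avg = sum(p_i * l_i) = 1/2*1 + 3/23*3 + 3/23*3 + 11/46*2 = 81/46 = 1.7609

1.7609 bits


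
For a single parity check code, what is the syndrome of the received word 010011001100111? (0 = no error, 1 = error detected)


Syndrome = XOR of all bits = 0 XOR 1 XOR 0 XOR 0 XOR 1 XOR 1 XOR 0 XOR 0 XOR 1 XOR 1 XOR 0 XOR 0 XOR 1 XOR 1 XOR 1 = 0

0


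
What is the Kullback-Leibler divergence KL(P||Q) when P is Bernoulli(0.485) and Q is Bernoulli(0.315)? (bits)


KL = p*log2(p/q) + (1-p)*log2((1-p)/(1-q)) = 0.485*log2(0.485/0.315) + 0.515*log2(0.515/0.685) = 0.09

0.09 bits


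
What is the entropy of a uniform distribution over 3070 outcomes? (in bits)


H = log2(n) = log2(3070) = 11.584

11.584 bits


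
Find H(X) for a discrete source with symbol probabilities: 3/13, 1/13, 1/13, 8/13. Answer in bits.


H = -sum(p_i * log2(p_i)). Terms: -(3/13)*log2(3/13) = 0.488187; -(1/13)*log2(1/13) = 0.284649; -(1/13)*log2(1/13) = 0.284649; -(8/13)*log2(8/13) = 0.431040. H = 0.488187 + 0.284649 + 0.284649 + 0.431040 = 1.4885

1.4885 bits


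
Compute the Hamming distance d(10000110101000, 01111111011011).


Count differing positions: ^ ^ ^ ^ ^ . . ^ ^ ^ . . ^ ^ = 10 differences

10


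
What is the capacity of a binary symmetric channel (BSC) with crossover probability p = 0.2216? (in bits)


H(p) = -p*log2(p) - (1-p)*log2(1-p) = -0.2216*log2(0.2216) - 0.7784*log2(0.7784) = 0.481752 + 0.281327 = 0.7631. C = 1 - H(p) = 1 - 0.7631 = 0.2369

0.2369 bits


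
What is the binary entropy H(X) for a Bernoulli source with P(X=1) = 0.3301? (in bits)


H = -p*log2(p) - (1-p)*log2(1-p). -0.3301*log2(0.3301) = 0.527838; -0.6699*log2(0.6699) = 0.387190. H = 0.527838 + 0.387190 = 0.915

0.915 bits


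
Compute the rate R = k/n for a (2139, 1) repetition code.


Rate = k/n = 1/2139

1/2139


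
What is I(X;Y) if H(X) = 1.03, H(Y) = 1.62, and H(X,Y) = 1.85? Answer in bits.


I(X;Y) = H(X) + H(Y) - H(X,Y) = 1.03 + 1.62 - 1.85 = 0.8

0.8 bits


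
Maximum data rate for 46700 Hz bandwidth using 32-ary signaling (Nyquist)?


Rate = 2 * B * log2(M) = 2 * 46700 * 5.0 = 467000.0

467000.0 bps


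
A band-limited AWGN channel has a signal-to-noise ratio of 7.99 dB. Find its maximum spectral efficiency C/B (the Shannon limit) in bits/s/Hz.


SNR_linear = 10^(7.99/10) = 6.2951; C/B = log2(1 + SNR_linear) = log2(1 + 6.2951) = 2.8669

2.8669 bits/s/Hz


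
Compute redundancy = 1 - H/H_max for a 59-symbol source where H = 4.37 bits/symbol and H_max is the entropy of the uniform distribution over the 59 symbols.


H_max = log2(K) = log2(59) = 5.8826 bits/symbol. Redundancy = 1 - H/H_max = 1 - 4.37/5.8826 = 1 - 0.7429 = 0.2571

0.2571


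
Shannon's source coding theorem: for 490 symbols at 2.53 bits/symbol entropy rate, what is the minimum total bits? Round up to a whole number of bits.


Minimum bits >= n * H = 490 * 2.53 = 1239.7, rounded up to a whole number of bits = 1240

1240 bits


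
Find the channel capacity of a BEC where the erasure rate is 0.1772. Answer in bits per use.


C = 1 - epsilon = 1 - 0.1772 = 0.8228

0.8228 bits


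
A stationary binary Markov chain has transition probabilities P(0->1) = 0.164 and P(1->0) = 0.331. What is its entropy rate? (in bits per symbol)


Stationary distribution: pi_0 = p10/(p01+p10) = 0.6687, pi_1 = 0.3313. Entropy rate H' = pi_0*H(p01) + pi_1*H(p10) = 0.6687*0.6438 + 0.3313*0.9159 = 0.734

0.734 bits/symbol


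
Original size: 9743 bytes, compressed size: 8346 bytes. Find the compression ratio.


Ratio = original / compressed = 9743 / 8346 = 1.1674

1.1674


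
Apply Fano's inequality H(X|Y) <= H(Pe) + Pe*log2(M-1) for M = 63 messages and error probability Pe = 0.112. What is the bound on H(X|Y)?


H(Pe) = -Pe*log2(Pe) - (1-Pe)*log2(1-Pe) = -0.112*log2(0.112) - 0.888*log2(0.888) = 0.353744 + 0.152175 = 0.5059. Pe*log2(M-1) = 0.112*log2(62) = 0.666870. Bound = H(Pe) + Pe*log2(M-1) = 0.353744 + 0.152175 + 0.666870 = 1.1728

1.1728 bits


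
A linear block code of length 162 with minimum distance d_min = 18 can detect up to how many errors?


Detection capability = d_min - 1 = 18 - 1 = 17

17 errors


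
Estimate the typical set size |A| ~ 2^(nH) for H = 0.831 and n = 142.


log2|A_typical| = nH = 142 * 0.831 = 118.002, so |A_typical| ~ 2^118.002 = 3.328e+35

3.328e+35


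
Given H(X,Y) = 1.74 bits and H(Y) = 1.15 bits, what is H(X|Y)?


H(X|Y) = H(X,Y) - H(Y) = 1.74 - 1.15 = 0.59

0.59 bits


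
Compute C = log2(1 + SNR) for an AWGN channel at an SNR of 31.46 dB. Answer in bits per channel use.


SNR_linear = 10^(31.46/10) = 1399.5873; C = log2(1 + SNR_linear) = log2(1 + 1399.5873) = 10.4518

10.4518 bits/channel use


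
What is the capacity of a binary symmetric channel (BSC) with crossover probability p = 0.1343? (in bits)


H(p) = -p*log2(p) - (1-p)*log2(1-p) = -0.1343*log2(0.1343) - 0.8657*log2(0.8657) = 0.388996 + 0.180118 = 0.5691. C = 1 - H(p) = 1 - 0.5691 = 0.4309

0.4309 bits


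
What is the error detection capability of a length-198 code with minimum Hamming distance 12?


Detection capability = d_min - 1 = 12 - 1 = 11

11 errors


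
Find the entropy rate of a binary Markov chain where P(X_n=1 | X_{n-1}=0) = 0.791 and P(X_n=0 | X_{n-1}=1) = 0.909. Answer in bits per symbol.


Stationary distribution: pi_0 = p10/(p01+p10) = 0.5347, pi_1 = 0.4653. Entropy rate H' = pi_0*H(p01) + pi_1*H(p10) = 0.5347*0.7396 + 0.4653*0.4398 = 0.6001

0.6001 bits/symbol


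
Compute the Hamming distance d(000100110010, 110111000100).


Count differing positions: ^ ^ . . ^ ^ ^ ^ . ^ ^ . = 8 differences

8


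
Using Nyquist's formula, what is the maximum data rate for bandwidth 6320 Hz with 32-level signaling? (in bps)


Rate = 2 * B * log2(M) = 2 * 6320 * 5.0 = 63200.0

63200.0 bps


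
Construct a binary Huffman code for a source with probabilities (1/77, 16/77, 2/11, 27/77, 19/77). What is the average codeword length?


Huffman construction (repeatedly merge the two least-probable nodes; each merge adds 1 bit to every symbol beneath it): 1/77 + 2/11 = 15/77; 15/77 + 16/77 = 31/77; 19/77 + 27/77 = 46/77; 31/77 + 46/77 = 1. Resulting codeword lengths (in the order the probabilities were given): (3, 2, 3, 2, 2). L_avg = sum(p_i * l_i) = 1/77*3 + 16/77*2 + 2/11*3 + 27/77*2 + 19/77*2 = 169/77 = 2.1948

2.1948 bits


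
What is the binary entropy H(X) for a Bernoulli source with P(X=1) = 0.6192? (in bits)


H = -p*log2(p) - (1-p)*log2(1-p). -0.6192*log2(0.6192) = 0.428191; -0.3808*log2(0.3808) = 0.530414. H = 0.428191 + 0.530414 = 0.9586

0.9586 bits


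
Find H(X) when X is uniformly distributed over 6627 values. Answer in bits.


H = log2(n) = log2(6627) = 12.6941

12.6941 bits


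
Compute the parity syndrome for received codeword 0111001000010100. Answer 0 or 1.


Syndrome = XOR of all bits = 0 XOR 1 XOR 1 XOR 1 XOR 0 XOR 0 XOR 1 XOR 0 XOR 0 XOR 0 XOR 0 XOR 1 XOR 0 XOR 1 XOR 0 XOR 0 = 0

0


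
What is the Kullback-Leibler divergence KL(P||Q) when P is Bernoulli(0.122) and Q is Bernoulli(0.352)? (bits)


KL = p*log2(p/q) + (1-p)*log2((1-p)/(1-q)) = 0.122*log2(0.122/0.352) + 0.878*log2(0.878/0.648) = 0.1983

0.1983 bits


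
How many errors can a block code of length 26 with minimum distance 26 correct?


Correction capability = floor((d-1)/2) = floor((26-1)/2) = 12

12 errors


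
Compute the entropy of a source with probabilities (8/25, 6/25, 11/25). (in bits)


H = -sum(p_i * log2(p_i)). Terms: -(8/25)*log2(8/25) = 0.526034; -(6/25)*log2(6/25) = 0.494134; -(11/25)*log2(11/25) = 0.521147. H = 0.526034 + 0.494134 + 0.521147 = 1.5413

1.5413 bits


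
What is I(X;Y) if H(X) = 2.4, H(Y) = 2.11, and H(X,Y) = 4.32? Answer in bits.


I(X;Y) = H(X) + H(Y) - H(X,Y) = 2.4 + 2.11 - 4.32 = 0.19

0.19 bits


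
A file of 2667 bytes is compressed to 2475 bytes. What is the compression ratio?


Ratio = original / compressed = 2667 / 2475 = 1.0776

1.0776


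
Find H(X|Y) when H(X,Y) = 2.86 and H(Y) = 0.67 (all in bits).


H(X|Y) = H(X,Y) - H(Y) = 2.86 - 0.67 = 2.19

2.19 bits


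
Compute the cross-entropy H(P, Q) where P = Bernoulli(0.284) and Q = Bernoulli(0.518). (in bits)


H(P,Q) = -p*log2(q) - (1-p)*log2(1-q). -0.284*log2(0.518) = 0.269509; -0.716*log2(0.482) = 0.753873. H(P,Q) = 0.269509 + 0.753873 = 1.0234

1.0234 bits


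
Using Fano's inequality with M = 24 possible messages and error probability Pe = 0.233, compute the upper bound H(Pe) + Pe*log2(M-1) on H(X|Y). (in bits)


H(Pe) = -Pe*log2(Pe) - (1-Pe)*log2(1-Pe) = -0.233*log2(0.233) - 0.767*log2(0.767) = 0.489672 + 0.293532 = 0.7832. Pe*log2(M-1) = 0.233*log2(23) = 1.053990. Bound = H(Pe) + Pe*log2(M-1) = 0.489672 + 0.293532 + 1.053990 = 1.8372

1.8372 bits


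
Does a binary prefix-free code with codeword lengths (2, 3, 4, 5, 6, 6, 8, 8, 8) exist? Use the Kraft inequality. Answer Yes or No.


Kraft sum = sum(2^(-l_i)) = 0.5117, need <= 1. Result: satisfied (a binary prefix-free code with these lengths exists)

Yes


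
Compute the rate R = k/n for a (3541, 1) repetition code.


Rate = k/n = 1/3541

1/3541


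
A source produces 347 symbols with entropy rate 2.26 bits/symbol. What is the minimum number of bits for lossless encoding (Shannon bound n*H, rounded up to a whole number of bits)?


Minimum bits >= n * H = 347 * 2.26 = 784.22, rounded up to a whole number of bits = 785

785 bits


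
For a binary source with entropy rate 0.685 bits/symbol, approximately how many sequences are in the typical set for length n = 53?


log2|A_typical| = nH = 53 * 0.685 = 36.305, so |A_typical| ~ 2^36.305 = 8.490e+10

8.490e+10


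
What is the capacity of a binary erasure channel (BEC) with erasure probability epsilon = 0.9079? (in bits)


C = 1 - epsilon = 1 - 0.9079 = 0.0921

0.0921 bits


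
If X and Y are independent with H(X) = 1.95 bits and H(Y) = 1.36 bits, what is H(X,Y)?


For independent variables, H(X,Y) = H(X) + H(Y) = 1.95 + 1.36 = 3.31

3.31 bits


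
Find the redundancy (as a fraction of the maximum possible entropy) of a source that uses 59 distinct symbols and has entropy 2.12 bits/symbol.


H_max = log2(K) = log2(59) = 5.8826 bits/symbol. Redundancy = 1 - H/H_max = 1 - 2.12/5.8826 = 1 - 0.3604 = 0.6396

0.6396


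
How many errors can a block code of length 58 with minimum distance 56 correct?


Correction capability = floor((d-1)/2) = floor((56-1)/2) = 27

27 errors


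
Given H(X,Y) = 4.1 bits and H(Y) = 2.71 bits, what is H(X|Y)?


H(X|Y) = H(X,Y) - H(Y) = 4.1 - 2.71 = 1.39

1.39 bits


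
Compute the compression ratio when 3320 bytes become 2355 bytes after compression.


Ratio = original / compressed = 3320 / 2355 = 1.4098

1.4098


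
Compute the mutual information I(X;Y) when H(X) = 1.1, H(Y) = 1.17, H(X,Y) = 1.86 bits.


I(X;Y) = H(X) + H(Y) - H(X,Y) = 1.1 + 1.17 - 1.86 = 0.41

0.41 bits


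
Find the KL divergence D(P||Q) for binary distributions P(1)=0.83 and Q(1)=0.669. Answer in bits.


KL = p*log2(p/q) + (1-p)*log2((1-p)/(1-q)) = 0.83*log2(0.83/0.669) + 0.17*log2(0.17/0.331) = 0.0948

0.0948 bits


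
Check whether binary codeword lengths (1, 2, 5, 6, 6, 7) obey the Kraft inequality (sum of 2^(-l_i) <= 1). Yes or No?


Kraft sum = sum(2^(-l_i)) = 0.8203, need <= 1. Result: satisfied (a binary prefix-free code with these lengths exists)

Yes
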